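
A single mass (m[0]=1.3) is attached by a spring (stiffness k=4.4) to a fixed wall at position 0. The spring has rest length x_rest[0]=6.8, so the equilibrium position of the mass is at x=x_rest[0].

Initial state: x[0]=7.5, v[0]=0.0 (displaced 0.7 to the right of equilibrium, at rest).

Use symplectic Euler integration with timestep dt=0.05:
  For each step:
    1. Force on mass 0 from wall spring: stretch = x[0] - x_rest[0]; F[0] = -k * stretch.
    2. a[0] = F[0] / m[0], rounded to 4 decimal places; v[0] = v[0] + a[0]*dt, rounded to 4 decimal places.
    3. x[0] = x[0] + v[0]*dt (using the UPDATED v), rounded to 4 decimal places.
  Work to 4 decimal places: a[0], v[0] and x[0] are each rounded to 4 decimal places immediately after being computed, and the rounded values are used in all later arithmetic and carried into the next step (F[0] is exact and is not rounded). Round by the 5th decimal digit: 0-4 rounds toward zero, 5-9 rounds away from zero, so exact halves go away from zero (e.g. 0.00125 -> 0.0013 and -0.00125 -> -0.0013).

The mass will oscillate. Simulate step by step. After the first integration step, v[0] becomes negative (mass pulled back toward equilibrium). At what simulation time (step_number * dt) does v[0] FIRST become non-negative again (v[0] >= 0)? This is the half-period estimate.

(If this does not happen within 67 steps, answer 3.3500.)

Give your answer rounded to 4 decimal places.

Step 0: x=[7.5000] v=[0.0000]
Step 1: x=[7.4941] v=[-0.1185]
Step 2: x=[7.4823] v=[-0.2360]
Step 3: x=[7.4647] v=[-0.3515]
Step 4: x=[7.4415] v=[-0.4640]
Step 5: x=[7.4129] v=[-0.5726]
Step 6: x=[7.3791] v=[-0.6763]
Step 7: x=[7.3404] v=[-0.7743]
Step 8: x=[7.2971] v=[-0.8658]
Step 9: x=[7.2496] v=[-0.9499]
Step 10: x=[7.1983] v=[-1.0260]
Step 11: x=[7.1436] v=[-1.0934]
Step 12: x=[7.0860] v=[-1.1516]
Step 13: x=[7.0260] v=[-1.2000]
Step 14: x=[6.9641] v=[-1.2382]
Step 15: x=[6.9008] v=[-1.2660]
Step 16: x=[6.8366] v=[-1.2831]
Step 17: x=[6.7721] v=[-1.2893]
Step 18: x=[6.7079] v=[-1.2846]
Step 19: x=[6.6445] v=[-1.2690]
Step 20: x=[6.5824] v=[-1.2427]
Step 21: x=[6.5221] v=[-1.2059]
Step 22: x=[6.4642] v=[-1.1589]
Step 23: x=[6.4091] v=[-1.1021]
Step 24: x=[6.3573] v=[-1.0360]
Step 25: x=[6.3092] v=[-0.9611]
Step 26: x=[6.2653] v=[-0.8780]
Step 27: x=[6.2259] v=[-0.7875]
Step 28: x=[6.1914] v=[-0.6903]
Step 29: x=[6.1620] v=[-0.5873]
Step 30: x=[6.1380] v=[-0.4793]
Step 31: x=[6.1196] v=[-0.3673]
Step 32: x=[6.1070] v=[-0.2522]
Step 33: x=[6.1003] v=[-0.1349]
Step 34: x=[6.0995] v=[-0.0165]
Step 35: x=[6.1046] v=[0.1020]
First v>=0 after going negative at step 35, time=1.7500

Answer: 1.7500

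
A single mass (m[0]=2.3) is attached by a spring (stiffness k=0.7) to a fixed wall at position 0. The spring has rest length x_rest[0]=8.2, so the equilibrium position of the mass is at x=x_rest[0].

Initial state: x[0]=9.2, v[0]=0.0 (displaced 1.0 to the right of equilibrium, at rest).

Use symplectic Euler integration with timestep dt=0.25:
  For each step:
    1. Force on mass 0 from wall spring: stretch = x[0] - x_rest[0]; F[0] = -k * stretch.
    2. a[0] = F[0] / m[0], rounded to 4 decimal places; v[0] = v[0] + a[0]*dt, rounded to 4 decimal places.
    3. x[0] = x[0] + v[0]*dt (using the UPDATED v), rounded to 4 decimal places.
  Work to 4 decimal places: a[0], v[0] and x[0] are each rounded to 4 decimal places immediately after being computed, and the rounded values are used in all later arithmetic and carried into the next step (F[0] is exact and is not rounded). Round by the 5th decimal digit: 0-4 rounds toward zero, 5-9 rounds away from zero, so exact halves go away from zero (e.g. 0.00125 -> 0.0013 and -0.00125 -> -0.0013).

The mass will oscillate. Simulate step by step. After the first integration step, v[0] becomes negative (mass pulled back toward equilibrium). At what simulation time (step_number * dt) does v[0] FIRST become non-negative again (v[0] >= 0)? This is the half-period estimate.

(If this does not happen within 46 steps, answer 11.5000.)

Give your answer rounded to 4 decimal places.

Step 0: x=[9.2000] v=[0.0000]
Step 1: x=[9.1810] v=[-0.0761]
Step 2: x=[9.1433] v=[-0.1508]
Step 3: x=[9.0877] v=[-0.2226]
Step 4: x=[9.0152] v=[-0.2902]
Step 5: x=[8.9272] v=[-0.3522]
Step 6: x=[8.8253] v=[-0.4075]
Step 7: x=[8.7115] v=[-0.4551]
Step 8: x=[8.5880] v=[-0.4940]
Step 9: x=[8.4571] v=[-0.5235]
Step 10: x=[8.3213] v=[-0.5431]
Step 11: x=[8.1832] v=[-0.5523]
Step 12: x=[8.0455] v=[-0.5510]
Step 13: x=[7.9107] v=[-0.5393]
Step 14: x=[7.7814] v=[-0.5173]
Step 15: x=[7.6600] v=[-0.4855]
Step 16: x=[7.5489] v=[-0.4444]
Step 17: x=[7.4502] v=[-0.3949]
Step 18: x=[7.3657] v=[-0.3379]
Step 19: x=[7.2971] v=[-0.2744]
Step 20: x=[7.2457] v=[-0.2057]
Step 21: x=[7.2124] v=[-0.1331]
Step 22: x=[7.1979] v=[-0.0580]
Step 23: x=[7.2025] v=[0.0183]
First v>=0 after going negative at step 23, time=5.7500

Answer: 5.7500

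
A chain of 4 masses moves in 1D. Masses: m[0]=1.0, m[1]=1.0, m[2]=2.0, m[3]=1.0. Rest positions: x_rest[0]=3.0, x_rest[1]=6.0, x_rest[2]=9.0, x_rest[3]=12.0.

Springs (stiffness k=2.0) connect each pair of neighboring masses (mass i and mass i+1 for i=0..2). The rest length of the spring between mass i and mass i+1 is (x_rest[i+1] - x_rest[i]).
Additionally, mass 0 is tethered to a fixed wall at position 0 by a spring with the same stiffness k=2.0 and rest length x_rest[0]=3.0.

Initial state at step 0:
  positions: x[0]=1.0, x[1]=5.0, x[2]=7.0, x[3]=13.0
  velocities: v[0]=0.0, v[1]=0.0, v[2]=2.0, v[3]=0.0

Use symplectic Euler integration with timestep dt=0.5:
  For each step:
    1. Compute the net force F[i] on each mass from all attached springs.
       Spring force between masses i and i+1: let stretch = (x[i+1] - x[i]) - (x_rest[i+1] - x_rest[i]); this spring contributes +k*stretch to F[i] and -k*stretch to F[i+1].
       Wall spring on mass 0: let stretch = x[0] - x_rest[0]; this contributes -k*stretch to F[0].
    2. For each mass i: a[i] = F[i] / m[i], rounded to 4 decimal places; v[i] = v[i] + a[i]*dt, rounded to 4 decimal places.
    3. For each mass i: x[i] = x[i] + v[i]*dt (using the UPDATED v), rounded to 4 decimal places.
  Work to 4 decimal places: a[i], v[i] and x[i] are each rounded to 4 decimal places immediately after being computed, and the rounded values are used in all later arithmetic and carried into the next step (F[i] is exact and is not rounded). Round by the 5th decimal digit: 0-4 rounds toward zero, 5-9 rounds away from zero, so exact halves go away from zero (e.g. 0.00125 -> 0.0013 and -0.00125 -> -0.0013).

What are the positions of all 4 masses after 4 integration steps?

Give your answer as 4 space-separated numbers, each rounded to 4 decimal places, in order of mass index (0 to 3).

Step 0: x=[1.0000 5.0000 7.0000 13.0000] v=[0.0000 0.0000 2.0000 0.0000]
Step 1: x=[2.5000 4.0000 9.0000 11.5000] v=[3.0000 -2.0000 4.0000 -3.0000]
Step 2: x=[3.5000 4.7500 10.3750 10.2500] v=[2.0000 1.5000 2.7500 -2.5000]
Step 3: x=[3.3750 7.6875 10.3125 10.5625] v=[-0.2500 5.8750 -0.1250 0.6250]
Step 4: x=[3.7188 9.7813 9.6563 12.2500] v=[0.6875 4.1875 -1.3125 3.3750]

Answer: 3.7188 9.7813 9.6563 12.2500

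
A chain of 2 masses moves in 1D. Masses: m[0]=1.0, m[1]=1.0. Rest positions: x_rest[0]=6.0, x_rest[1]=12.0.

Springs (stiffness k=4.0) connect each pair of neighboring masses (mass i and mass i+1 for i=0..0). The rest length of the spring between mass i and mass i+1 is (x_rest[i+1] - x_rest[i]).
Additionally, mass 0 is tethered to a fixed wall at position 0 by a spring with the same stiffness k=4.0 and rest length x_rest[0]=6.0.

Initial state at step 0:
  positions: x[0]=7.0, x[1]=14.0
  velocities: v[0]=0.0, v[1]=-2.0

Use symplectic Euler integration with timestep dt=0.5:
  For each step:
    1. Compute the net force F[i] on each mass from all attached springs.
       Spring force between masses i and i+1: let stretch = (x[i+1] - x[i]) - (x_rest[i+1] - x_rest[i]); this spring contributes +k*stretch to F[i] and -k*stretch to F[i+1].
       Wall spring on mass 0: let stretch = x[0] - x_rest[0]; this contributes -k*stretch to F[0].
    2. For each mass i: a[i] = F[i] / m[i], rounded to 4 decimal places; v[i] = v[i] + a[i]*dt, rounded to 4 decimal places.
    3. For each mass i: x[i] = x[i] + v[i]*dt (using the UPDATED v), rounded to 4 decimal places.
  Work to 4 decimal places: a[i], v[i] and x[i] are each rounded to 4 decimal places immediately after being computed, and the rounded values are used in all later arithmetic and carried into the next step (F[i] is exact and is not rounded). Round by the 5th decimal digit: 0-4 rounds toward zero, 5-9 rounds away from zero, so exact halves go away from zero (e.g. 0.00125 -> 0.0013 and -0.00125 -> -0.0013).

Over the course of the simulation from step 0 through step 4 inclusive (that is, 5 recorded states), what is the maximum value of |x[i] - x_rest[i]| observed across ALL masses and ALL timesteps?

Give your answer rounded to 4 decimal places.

Step 0: x=[7.0000 14.0000] v=[0.0000 -2.0000]
Step 1: x=[7.0000 12.0000] v=[0.0000 -4.0000]
Step 2: x=[5.0000 11.0000] v=[-4.0000 -2.0000]
Step 3: x=[4.0000 10.0000] v=[-2.0000 -2.0000]
Step 4: x=[5.0000 9.0000] v=[2.0000 -2.0000]
Max displacement = 3.0000

Answer: 3.0000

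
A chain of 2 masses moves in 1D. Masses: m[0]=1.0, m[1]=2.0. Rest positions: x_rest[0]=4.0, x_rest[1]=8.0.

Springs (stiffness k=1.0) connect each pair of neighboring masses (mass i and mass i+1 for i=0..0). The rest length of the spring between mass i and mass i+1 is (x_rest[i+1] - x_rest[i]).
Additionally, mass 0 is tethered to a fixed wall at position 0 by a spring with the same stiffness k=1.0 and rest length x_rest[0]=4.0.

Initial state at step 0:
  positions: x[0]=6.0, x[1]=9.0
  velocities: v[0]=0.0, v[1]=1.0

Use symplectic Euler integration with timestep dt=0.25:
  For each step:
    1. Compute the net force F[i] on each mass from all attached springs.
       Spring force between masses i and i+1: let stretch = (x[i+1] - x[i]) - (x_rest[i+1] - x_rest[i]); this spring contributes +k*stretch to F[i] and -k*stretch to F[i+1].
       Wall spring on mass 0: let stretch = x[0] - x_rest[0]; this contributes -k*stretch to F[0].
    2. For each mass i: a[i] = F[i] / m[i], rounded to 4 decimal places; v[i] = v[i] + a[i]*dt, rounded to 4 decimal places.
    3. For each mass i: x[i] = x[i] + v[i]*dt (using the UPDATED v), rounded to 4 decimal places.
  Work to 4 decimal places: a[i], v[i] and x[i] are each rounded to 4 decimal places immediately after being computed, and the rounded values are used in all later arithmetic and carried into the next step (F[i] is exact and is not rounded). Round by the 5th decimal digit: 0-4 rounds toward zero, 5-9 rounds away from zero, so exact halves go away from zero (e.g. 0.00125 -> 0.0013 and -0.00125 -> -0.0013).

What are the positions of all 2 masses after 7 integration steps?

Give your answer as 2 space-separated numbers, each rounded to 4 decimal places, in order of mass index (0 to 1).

Answer: 3.8799 10.5964

Derivation:
Step 0: x=[6.0000 9.0000] v=[0.0000 1.0000]
Step 1: x=[5.8125 9.2813] v=[-0.7500 1.1250]
Step 2: x=[5.4785 9.5792] v=[-1.3359 1.1914]
Step 3: x=[5.0584 9.8739] v=[-1.6804 1.1788]
Step 4: x=[4.6231 10.1431] v=[-1.7411 1.0769]
Step 5: x=[4.2439 10.3648] v=[-1.5169 0.8869]
Step 6: x=[3.9820 10.5203] v=[-1.0477 0.6218]
Step 7: x=[3.8799 10.5964] v=[-0.4086 0.3045]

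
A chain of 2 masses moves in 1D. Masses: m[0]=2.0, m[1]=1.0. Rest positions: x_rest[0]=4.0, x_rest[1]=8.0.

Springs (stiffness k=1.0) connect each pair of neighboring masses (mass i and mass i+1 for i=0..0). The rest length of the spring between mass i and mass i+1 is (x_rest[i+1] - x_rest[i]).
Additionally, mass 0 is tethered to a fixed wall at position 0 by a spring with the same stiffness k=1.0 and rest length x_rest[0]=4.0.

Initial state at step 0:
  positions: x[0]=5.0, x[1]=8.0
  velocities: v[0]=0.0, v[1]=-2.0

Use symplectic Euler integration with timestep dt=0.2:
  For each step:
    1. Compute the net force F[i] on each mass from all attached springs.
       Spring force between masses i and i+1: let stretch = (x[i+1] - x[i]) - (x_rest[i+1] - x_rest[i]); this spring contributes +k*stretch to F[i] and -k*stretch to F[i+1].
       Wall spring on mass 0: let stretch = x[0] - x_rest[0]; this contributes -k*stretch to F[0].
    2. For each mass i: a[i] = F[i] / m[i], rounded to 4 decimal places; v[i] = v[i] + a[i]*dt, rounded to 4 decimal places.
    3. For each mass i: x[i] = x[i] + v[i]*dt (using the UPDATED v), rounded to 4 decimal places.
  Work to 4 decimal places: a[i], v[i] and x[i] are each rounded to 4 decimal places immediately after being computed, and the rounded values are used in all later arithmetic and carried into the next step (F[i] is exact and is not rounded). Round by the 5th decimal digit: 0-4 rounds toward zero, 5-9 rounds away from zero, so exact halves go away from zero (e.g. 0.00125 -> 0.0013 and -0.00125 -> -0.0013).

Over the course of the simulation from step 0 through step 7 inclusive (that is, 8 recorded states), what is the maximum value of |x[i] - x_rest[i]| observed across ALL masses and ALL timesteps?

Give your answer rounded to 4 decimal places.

Step 0: x=[5.0000 8.0000] v=[0.0000 -2.0000]
Step 1: x=[4.9600 7.6400] v=[-0.2000 -1.8000]
Step 2: x=[4.8744 7.3328] v=[-0.4280 -1.5360]
Step 3: x=[4.7405 7.0873] v=[-0.6696 -1.2277]
Step 4: x=[4.5587 6.9079] v=[-0.9090 -0.8971]
Step 5: x=[4.3327 6.7945] v=[-1.1300 -0.5669]
Step 6: x=[4.0693 6.7426] v=[-1.3171 -0.2593]
Step 7: x=[3.7780 6.7438] v=[-1.4567 0.0060]
Max displacement = 1.2574

Answer: 1.2574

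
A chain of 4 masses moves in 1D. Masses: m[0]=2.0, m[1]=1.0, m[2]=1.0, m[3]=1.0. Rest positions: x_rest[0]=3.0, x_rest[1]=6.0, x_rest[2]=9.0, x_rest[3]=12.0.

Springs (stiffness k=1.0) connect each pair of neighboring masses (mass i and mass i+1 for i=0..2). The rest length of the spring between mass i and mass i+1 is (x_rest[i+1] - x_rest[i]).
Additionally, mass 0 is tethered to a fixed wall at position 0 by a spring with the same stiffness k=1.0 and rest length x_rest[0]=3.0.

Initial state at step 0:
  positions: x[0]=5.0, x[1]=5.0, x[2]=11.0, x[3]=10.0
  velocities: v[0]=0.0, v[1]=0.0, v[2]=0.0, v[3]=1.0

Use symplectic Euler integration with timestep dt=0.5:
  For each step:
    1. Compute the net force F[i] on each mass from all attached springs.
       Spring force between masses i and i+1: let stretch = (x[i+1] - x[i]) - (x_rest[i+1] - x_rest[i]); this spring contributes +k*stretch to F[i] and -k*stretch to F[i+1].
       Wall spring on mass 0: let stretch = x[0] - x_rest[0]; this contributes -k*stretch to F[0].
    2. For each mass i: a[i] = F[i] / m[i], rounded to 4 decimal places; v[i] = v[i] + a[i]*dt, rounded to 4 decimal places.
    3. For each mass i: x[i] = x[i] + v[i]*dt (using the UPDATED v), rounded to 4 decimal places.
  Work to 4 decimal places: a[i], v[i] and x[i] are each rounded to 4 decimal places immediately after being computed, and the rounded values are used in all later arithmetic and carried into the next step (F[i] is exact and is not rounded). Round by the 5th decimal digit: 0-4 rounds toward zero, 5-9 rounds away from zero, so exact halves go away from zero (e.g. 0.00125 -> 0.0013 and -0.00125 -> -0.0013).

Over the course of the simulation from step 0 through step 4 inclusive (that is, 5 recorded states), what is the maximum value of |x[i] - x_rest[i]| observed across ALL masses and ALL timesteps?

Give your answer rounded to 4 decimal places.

Answer: 2.4454

Derivation:
Step 0: x=[5.0000 5.0000 11.0000 10.0000] v=[0.0000 0.0000 0.0000 1.0000]
Step 1: x=[4.3750 6.5000 9.2500 11.5000] v=[-1.2500 3.0000 -3.5000 3.0000]
Step 2: x=[3.4688 8.1563 7.3750 13.1875] v=[-1.8125 3.3125 -3.7500 3.3750]
Step 3: x=[2.7149 8.4454 7.1485 14.1719] v=[-1.5078 0.5781 -0.4531 1.9688]
Step 4: x=[2.3380 6.9776 9.0021 14.1505] v=[-0.7539 -2.9356 3.7071 -0.0429]
Max displacement = 2.4454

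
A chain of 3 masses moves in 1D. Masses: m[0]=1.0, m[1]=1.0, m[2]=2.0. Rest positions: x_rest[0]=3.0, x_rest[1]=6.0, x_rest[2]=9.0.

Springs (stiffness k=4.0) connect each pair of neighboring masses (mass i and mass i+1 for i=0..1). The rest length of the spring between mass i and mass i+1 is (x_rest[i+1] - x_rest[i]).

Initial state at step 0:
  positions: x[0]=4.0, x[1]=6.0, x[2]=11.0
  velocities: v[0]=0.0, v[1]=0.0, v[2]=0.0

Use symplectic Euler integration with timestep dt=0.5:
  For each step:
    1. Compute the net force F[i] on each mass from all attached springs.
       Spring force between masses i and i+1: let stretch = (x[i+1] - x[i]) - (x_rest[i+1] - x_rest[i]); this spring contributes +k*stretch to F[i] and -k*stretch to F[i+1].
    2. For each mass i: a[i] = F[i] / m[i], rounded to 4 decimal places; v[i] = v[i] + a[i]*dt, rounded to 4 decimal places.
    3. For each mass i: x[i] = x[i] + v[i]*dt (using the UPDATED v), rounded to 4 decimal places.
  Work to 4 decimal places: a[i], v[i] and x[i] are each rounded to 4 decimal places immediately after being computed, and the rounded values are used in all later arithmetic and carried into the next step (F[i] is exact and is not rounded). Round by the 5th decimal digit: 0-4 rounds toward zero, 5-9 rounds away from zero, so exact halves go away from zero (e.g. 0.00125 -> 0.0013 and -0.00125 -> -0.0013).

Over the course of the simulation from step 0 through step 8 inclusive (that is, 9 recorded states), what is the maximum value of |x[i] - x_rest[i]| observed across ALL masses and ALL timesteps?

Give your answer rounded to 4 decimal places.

Answer: 3.0000

Derivation:
Step 0: x=[4.0000 6.0000 11.0000] v=[0.0000 0.0000 0.0000]
Step 1: x=[3.0000 9.0000 10.0000] v=[-2.0000 6.0000 -2.0000]
Step 2: x=[5.0000 7.0000 10.0000] v=[4.0000 -4.0000 0.0000]
Step 3: x=[6.0000 6.0000 10.0000] v=[2.0000 -2.0000 0.0000]
Step 4: x=[4.0000 9.0000 9.5000] v=[-4.0000 6.0000 -1.0000]
Step 5: x=[4.0000 7.5000 10.2500] v=[0.0000 -3.0000 1.5000]
Step 6: x=[4.5000 5.2500 11.1250] v=[1.0000 -4.5000 1.7500]
Step 7: x=[2.7500 8.1250 10.5625] v=[-3.5000 5.7500 -1.1250]
Step 8: x=[3.3750 8.0625 10.2813] v=[1.2500 -0.1250 -0.5625]
Max displacement = 3.0000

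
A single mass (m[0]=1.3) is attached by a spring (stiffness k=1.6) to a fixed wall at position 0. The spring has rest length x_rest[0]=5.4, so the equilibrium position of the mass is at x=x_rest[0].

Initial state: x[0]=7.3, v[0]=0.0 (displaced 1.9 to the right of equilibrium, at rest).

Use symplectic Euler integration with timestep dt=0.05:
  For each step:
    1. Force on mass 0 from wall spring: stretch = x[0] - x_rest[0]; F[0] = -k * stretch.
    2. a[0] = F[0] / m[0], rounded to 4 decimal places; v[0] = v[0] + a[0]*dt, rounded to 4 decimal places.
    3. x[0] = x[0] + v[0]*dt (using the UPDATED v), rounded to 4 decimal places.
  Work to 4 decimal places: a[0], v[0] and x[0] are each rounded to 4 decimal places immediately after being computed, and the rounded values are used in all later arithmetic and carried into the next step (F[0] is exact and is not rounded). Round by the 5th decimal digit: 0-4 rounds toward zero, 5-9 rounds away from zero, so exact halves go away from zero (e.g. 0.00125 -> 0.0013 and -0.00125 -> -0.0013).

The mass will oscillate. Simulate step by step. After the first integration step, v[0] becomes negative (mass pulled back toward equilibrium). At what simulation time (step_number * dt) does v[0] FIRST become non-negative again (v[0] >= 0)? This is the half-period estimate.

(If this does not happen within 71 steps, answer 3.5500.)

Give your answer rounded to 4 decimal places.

Answer: 2.8500

Derivation:
Step 0: x=[7.3000] v=[0.0000]
Step 1: x=[7.2942] v=[-0.1169]
Step 2: x=[7.2825] v=[-0.2335]
Step 3: x=[7.2650] v=[-0.3493]
Step 4: x=[7.2418] v=[-0.4641]
Step 5: x=[7.2129] v=[-0.5774]
Step 6: x=[7.1785] v=[-0.6890]
Step 7: x=[7.1386] v=[-0.7984]
Step 8: x=[7.0933] v=[-0.9054]
Step 9: x=[7.0428] v=[-1.0096]
Step 10: x=[6.9873] v=[-1.1107]
Step 11: x=[6.9269] v=[-1.2084]
Step 12: x=[6.8618] v=[-1.3024]
Step 13: x=[6.7922] v=[-1.3924]
Step 14: x=[6.7183] v=[-1.4781]
Step 15: x=[6.6403] v=[-1.5592]
Step 16: x=[6.5585] v=[-1.6355]
Step 17: x=[6.4732] v=[-1.7068]
Step 18: x=[6.3846] v=[-1.7728]
Step 19: x=[6.2929] v=[-1.8334]
Step 20: x=[6.1985] v=[-1.8884]
Step 21: x=[6.1016] v=[-1.9375]
Step 22: x=[6.0026] v=[-1.9807]
Step 23: x=[5.9017] v=[-2.0178]
Step 24: x=[5.7993] v=[-2.0487]
Step 25: x=[5.6956] v=[-2.0733]
Step 26: x=[5.5910] v=[-2.0915]
Step 27: x=[5.4858] v=[-2.1033]
Step 28: x=[5.3804] v=[-2.1086]
Step 29: x=[5.2750] v=[-2.1074]
Step 30: x=[5.1700] v=[-2.0997]
Step 31: x=[5.0657] v=[-2.0855]
Step 32: x=[4.9625] v=[-2.0649]
Step 33: x=[4.8606] v=[-2.0380]
Step 34: x=[4.7604] v=[-2.0048]
Step 35: x=[4.6621] v=[-1.9654]
Step 36: x=[4.5661] v=[-1.9200]
Step 37: x=[4.4727] v=[-1.8687]
Step 38: x=[4.3821] v=[-1.8116]
Step 39: x=[4.2947] v=[-1.7490]
Step 40: x=[4.2107] v=[-1.6810]
Step 41: x=[4.1303] v=[-1.6078]
Step 42: x=[4.0538] v=[-1.5297]
Step 43: x=[3.9815] v=[-1.4469]
Step 44: x=[3.9135] v=[-1.3596]
Step 45: x=[3.8501] v=[-1.2681]
Step 46: x=[3.7915] v=[-1.1727]
Step 47: x=[3.7378] v=[-1.0737]
Step 48: x=[3.6892] v=[-0.9714]
Step 49: x=[3.6459] v=[-0.8661]
Step 50: x=[3.6080] v=[-0.7582]
Step 51: x=[3.5756] v=[-0.6479]
Step 52: x=[3.5488] v=[-0.5356]
Step 53: x=[3.5277] v=[-0.4217]
Step 54: x=[3.5124] v=[-0.3065]
Step 55: x=[3.5029] v=[-0.1903]
Step 56: x=[3.4992] v=[-0.0736]
Step 57: x=[3.5014] v=[0.0434]
First v>=0 after going negative at step 57, time=2.8500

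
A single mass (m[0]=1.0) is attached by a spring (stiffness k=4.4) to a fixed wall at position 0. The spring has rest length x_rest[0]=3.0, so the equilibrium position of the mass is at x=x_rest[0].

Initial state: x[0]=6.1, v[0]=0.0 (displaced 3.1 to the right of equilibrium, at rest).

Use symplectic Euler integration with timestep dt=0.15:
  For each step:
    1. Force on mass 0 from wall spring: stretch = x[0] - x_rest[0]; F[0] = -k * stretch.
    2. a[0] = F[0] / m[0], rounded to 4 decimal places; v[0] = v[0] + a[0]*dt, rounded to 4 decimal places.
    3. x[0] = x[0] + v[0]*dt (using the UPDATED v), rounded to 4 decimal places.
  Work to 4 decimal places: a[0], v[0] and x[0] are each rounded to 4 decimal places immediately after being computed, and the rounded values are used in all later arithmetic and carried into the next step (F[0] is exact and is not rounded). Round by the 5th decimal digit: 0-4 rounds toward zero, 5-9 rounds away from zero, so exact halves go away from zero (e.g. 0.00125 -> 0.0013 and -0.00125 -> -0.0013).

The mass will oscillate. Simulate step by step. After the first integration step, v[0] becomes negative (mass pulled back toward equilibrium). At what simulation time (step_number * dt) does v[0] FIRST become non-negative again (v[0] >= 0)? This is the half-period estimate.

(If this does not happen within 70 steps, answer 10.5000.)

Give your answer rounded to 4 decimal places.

Step 0: x=[6.1000] v=[0.0000]
Step 1: x=[5.7931] v=[-2.0460]
Step 2: x=[5.2097] v=[-3.8894]
Step 3: x=[4.4075] v=[-5.3478]
Step 4: x=[3.4660] v=[-6.2768]
Step 5: x=[2.4783] v=[-6.5844]
Step 6: x=[1.5423] v=[-6.2401]
Step 7: x=[0.7506] v=[-5.2780]
Step 8: x=[0.1816] v=[-3.7934]
Step 9: x=[-0.1084] v=[-1.9333]
Step 10: x=[-0.0907] v=[0.1183]
First v>=0 after going negative at step 10, time=1.5000

Answer: 1.5000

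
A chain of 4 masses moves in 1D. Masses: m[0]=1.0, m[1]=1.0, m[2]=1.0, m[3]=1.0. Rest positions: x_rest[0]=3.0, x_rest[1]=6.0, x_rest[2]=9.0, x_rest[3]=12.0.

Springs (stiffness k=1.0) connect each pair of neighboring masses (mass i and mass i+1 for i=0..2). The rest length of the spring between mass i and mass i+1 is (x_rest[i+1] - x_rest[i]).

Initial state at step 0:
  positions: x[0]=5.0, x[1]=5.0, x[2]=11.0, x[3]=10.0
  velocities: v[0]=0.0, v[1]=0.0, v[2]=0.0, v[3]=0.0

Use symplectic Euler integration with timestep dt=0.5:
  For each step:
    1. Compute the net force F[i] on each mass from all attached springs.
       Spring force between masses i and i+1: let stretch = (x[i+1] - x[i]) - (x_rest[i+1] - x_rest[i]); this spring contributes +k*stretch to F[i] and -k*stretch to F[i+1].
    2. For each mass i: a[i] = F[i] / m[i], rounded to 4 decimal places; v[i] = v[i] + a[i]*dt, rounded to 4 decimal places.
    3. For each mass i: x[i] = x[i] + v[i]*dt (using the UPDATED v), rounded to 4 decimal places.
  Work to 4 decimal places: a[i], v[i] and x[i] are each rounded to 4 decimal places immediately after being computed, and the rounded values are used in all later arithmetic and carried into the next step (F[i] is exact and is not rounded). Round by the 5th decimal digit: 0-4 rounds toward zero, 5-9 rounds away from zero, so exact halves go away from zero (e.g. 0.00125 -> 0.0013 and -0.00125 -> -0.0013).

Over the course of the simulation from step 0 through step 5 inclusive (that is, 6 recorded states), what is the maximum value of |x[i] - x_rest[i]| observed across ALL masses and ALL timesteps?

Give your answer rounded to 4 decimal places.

Answer: 2.3282

Derivation:
Step 0: x=[5.0000 5.0000 11.0000 10.0000] v=[0.0000 0.0000 0.0000 0.0000]
Step 1: x=[4.2500 6.5000 9.2500 11.0000] v=[-1.5000 3.0000 -3.5000 2.0000]
Step 2: x=[3.3125 8.1250 7.2500 12.3125] v=[-1.8750 3.2500 -4.0000 2.6250]
Step 3: x=[2.8281 8.3282 6.7344 13.1094] v=[-0.9688 0.4063 -1.0313 1.5938]
Step 4: x=[2.9688 6.7579 8.2110 13.0626] v=[0.2813 -3.1407 2.9531 -0.0937]
Step 5: x=[3.3068 4.6036 10.5372 12.5529] v=[0.6759 -4.3087 4.6524 -1.0195]
Max displacement = 2.3282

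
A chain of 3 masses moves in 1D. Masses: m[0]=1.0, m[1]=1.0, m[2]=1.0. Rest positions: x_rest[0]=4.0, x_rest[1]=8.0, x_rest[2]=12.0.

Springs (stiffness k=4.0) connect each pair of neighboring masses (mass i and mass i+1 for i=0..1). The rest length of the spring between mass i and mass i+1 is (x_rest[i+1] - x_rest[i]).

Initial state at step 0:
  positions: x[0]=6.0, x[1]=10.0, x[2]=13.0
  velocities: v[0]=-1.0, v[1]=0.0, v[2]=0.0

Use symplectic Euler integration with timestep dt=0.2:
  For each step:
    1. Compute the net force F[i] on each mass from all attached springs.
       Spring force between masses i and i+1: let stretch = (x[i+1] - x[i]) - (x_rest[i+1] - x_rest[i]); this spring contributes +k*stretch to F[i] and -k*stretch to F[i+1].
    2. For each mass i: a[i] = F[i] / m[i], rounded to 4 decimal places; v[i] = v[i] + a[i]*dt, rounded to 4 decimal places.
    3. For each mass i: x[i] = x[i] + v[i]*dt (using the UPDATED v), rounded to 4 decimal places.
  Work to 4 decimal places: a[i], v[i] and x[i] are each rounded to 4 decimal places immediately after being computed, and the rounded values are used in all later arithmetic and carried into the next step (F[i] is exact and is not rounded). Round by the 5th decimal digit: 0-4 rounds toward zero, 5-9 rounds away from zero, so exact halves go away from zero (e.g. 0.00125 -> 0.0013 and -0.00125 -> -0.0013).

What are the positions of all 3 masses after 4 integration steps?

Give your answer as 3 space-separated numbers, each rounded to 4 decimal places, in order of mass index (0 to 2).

Answer: 5.1848 9.0764 13.9388

Derivation:
Step 0: x=[6.0000 10.0000 13.0000] v=[-1.0000 0.0000 0.0000]
Step 1: x=[5.8000 9.8400 13.1600] v=[-1.0000 -0.8000 0.8000]
Step 2: x=[5.6064 9.5648 13.4288] v=[-0.9680 -1.3760 1.3440]
Step 3: x=[5.4061 9.2745 13.7194] v=[-1.0013 -1.4515 1.4528]
Step 4: x=[5.1848 9.0764 13.9388] v=[-1.1066 -0.9903 1.0969]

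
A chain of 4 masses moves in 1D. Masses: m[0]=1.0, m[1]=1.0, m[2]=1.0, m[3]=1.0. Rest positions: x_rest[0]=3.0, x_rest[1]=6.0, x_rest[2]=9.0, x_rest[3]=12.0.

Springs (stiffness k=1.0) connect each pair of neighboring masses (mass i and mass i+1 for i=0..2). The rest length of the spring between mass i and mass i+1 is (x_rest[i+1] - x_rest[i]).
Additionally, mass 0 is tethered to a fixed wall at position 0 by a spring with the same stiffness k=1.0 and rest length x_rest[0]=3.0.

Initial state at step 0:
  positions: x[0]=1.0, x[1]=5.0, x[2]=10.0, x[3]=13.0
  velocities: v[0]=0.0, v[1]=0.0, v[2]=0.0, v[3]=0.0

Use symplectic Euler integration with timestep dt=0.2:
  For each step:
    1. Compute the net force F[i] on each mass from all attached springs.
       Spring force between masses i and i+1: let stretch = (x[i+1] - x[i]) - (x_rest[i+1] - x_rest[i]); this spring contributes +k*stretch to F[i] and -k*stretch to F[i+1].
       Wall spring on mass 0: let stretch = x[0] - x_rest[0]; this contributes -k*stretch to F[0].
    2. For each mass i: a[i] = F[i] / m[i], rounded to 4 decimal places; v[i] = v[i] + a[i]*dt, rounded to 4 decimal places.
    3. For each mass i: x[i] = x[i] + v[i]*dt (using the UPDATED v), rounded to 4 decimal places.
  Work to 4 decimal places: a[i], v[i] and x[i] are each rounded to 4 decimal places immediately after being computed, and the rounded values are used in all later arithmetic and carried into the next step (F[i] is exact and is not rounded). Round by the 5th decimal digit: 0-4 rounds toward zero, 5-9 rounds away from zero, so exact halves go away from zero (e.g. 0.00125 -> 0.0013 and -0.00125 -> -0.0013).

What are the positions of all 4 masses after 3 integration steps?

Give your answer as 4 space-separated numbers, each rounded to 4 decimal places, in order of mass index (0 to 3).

Answer: 1.6806 5.2321 9.5592 12.9844

Derivation:
Step 0: x=[1.0000 5.0000 10.0000 13.0000] v=[0.0000 0.0000 0.0000 0.0000]
Step 1: x=[1.1200 5.0400 9.9200 13.0000] v=[0.6000 0.2000 -0.4000 0.0000]
Step 2: x=[1.3520 5.1184 9.7680 12.9968] v=[1.1600 0.3920 -0.7600 -0.0160]
Step 3: x=[1.6806 5.2321 9.5592 12.9844] v=[1.6429 0.5686 -1.0442 -0.0618]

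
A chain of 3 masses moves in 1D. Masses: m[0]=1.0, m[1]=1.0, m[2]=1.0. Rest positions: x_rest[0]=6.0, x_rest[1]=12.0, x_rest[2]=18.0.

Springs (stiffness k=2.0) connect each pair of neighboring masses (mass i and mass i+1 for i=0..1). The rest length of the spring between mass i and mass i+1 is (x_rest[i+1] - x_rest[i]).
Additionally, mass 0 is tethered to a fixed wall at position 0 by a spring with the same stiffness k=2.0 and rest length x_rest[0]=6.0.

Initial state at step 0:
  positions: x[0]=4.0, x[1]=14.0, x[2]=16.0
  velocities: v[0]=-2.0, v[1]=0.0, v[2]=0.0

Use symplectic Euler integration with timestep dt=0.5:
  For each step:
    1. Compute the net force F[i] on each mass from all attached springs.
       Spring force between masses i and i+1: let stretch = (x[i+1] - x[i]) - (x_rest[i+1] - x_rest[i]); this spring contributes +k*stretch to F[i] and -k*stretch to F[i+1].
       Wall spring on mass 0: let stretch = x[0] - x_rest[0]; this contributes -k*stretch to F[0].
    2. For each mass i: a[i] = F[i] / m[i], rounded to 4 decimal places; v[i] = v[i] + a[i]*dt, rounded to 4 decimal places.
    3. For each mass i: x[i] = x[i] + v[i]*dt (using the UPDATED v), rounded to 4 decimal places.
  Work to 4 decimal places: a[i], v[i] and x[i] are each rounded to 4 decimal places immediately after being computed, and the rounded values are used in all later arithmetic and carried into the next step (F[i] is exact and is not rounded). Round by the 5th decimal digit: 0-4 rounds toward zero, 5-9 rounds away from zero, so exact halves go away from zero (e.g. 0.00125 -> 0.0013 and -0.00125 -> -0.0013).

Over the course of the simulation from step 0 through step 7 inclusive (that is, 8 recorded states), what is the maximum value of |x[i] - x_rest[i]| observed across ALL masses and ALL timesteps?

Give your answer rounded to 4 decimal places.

Answer: 4.0000

Derivation:
Step 0: x=[4.0000 14.0000 16.0000] v=[-2.0000 0.0000 0.0000]
Step 1: x=[6.0000 10.0000 18.0000] v=[4.0000 -8.0000 4.0000]
Step 2: x=[7.0000 8.0000 19.0000] v=[2.0000 -4.0000 2.0000]
Step 3: x=[5.0000 11.0000 17.5000] v=[-4.0000 6.0000 -3.0000]
Step 4: x=[3.5000 14.2500 15.7500] v=[-3.0000 6.5000 -3.5000]
Step 5: x=[5.6250 12.8750 16.2500] v=[4.2500 -2.7500 1.0000]
Step 6: x=[8.5625 9.5625 18.0625] v=[5.8750 -6.6250 3.6250]
Step 7: x=[7.7188 10.0000 18.6250] v=[-1.6875 0.8750 1.1250]
Max displacement = 4.0000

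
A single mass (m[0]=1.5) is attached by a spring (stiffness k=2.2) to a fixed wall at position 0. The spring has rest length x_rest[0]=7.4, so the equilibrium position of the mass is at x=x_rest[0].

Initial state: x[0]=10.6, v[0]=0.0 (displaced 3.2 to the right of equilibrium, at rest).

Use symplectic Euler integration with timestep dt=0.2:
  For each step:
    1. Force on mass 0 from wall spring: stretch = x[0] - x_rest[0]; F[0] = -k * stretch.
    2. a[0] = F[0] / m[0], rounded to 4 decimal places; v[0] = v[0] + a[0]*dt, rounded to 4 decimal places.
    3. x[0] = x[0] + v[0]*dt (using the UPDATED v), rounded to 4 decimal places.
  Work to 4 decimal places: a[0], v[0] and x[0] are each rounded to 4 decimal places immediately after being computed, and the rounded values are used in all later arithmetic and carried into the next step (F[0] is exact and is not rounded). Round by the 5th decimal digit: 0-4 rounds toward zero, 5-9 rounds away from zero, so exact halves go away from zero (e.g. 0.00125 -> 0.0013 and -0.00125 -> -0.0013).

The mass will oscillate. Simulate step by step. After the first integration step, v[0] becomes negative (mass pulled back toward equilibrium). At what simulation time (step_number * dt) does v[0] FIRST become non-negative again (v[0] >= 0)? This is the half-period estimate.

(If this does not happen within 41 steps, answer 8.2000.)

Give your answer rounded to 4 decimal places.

Answer: 2.6000

Derivation:
Step 0: x=[10.6000] v=[0.0000]
Step 1: x=[10.4123] v=[-0.9387]
Step 2: x=[10.0478] v=[-1.8223]
Step 3: x=[9.5280] v=[-2.5990]
Step 4: x=[8.8834] v=[-3.2232]
Step 5: x=[8.1517] v=[-3.6583]
Step 6: x=[7.3759] v=[-3.8788]
Step 7: x=[6.6016] v=[-3.8717]
Step 8: x=[5.8741] v=[-3.6375]
Step 9: x=[5.2361] v=[-3.1899]
Step 10: x=[4.7251] v=[-2.5552]
Step 11: x=[4.3710] v=[-1.7706]
Step 12: x=[4.1946] v=[-0.8821]
Step 13: x=[4.2062] v=[0.0582]
First v>=0 after going negative at step 13, time=2.6000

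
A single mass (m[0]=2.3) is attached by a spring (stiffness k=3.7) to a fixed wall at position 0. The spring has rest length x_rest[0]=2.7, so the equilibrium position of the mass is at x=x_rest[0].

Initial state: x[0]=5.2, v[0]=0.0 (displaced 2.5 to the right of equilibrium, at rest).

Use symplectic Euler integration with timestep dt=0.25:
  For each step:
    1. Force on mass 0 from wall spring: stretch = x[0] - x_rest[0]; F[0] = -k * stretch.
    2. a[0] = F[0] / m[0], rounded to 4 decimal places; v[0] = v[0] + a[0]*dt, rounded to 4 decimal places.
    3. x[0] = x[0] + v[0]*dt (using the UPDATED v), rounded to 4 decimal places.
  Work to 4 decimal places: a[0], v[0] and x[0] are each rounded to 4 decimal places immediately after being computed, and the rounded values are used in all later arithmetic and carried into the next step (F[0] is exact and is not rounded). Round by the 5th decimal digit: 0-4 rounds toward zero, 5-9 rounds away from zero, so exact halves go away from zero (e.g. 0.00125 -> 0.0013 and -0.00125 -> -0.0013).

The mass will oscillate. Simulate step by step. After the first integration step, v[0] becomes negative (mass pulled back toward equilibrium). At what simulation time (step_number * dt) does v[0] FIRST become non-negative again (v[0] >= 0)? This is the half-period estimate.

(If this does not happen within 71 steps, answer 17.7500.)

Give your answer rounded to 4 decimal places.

Step 0: x=[5.2000] v=[0.0000]
Step 1: x=[4.9487] v=[-1.0054]
Step 2: x=[4.4713] v=[-1.9098]
Step 3: x=[3.8158] v=[-2.6222]
Step 4: x=[3.0481] v=[-3.0710]
Step 5: x=[2.2454] v=[-3.2110]
Step 6: x=[1.4884] v=[-3.0282]
Step 7: x=[0.8532] v=[-2.5409]
Step 8: x=[0.4037] v=[-1.7982]
Step 9: x=[0.1850] v=[-0.8747]
Step 10: x=[0.2192] v=[0.1368]
First v>=0 after going negative at step 10, time=2.5000

Answer: 2.5000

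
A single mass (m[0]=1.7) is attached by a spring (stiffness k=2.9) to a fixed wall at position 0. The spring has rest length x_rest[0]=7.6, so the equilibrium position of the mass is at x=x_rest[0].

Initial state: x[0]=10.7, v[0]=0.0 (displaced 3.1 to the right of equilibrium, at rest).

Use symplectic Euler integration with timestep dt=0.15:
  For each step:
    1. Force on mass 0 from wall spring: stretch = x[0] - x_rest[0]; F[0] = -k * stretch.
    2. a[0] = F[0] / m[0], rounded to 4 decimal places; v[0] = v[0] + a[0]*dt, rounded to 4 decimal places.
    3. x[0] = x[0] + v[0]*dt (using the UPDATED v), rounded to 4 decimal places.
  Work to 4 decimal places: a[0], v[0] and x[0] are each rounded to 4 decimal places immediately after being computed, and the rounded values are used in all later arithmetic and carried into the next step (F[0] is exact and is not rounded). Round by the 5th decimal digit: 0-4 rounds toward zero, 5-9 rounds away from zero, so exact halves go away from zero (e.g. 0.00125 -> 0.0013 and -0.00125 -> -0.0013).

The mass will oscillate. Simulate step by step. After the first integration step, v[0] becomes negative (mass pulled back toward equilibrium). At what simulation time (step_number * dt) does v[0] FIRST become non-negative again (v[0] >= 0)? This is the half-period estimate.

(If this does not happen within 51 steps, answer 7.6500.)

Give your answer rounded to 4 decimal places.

Answer: 2.5500

Derivation:
Step 0: x=[10.7000] v=[0.0000]
Step 1: x=[10.5810] v=[-0.7932]
Step 2: x=[10.3476] v=[-1.5560]
Step 3: x=[10.0087] v=[-2.2591]
Step 4: x=[9.5774] v=[-2.8755]
Step 5: x=[9.0702] v=[-3.3815]
Step 6: x=[8.5065] v=[-3.7577]
Step 7: x=[7.9080] v=[-3.9897]
Step 8: x=[7.2977] v=[-4.0685]
Step 9: x=[6.6990] v=[-3.9911]
Step 10: x=[6.1349] v=[-3.7606]
Step 11: x=[5.6270] v=[-3.3857]
Step 12: x=[5.1949] v=[-2.8808]
Step 13: x=[4.8551] v=[-2.2654]
Step 14: x=[4.6207] v=[-1.5630]
Step 15: x=[4.5006] v=[-0.8007]
Step 16: x=[4.4995] v=[-0.0076]
Step 17: x=[4.6174] v=[0.7858]
First v>=0 after going negative at step 17, time=2.5500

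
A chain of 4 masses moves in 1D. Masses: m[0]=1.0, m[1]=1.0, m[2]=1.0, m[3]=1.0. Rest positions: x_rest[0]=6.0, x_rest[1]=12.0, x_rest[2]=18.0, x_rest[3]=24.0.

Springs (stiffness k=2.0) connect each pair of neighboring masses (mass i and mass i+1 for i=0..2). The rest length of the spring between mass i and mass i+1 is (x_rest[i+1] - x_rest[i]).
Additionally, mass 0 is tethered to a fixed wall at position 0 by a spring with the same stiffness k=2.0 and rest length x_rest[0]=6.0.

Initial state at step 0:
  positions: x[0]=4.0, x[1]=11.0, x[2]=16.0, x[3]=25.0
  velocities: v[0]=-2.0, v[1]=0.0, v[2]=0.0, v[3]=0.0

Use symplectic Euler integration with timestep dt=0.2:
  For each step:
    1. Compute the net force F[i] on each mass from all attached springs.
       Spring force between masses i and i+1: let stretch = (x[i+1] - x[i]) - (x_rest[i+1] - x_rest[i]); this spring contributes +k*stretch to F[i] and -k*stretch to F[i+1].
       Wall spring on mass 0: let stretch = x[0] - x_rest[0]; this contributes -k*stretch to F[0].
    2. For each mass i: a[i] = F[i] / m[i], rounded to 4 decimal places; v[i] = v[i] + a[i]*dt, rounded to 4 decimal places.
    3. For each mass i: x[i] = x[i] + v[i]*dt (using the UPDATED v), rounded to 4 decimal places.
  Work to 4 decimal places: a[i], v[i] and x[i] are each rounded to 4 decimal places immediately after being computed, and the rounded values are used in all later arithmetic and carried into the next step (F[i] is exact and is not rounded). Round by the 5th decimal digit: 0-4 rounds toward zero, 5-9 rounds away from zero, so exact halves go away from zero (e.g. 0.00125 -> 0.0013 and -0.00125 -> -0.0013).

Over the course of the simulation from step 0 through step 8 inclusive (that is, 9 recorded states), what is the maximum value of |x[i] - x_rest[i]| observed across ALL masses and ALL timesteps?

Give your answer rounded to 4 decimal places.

Step 0: x=[4.0000 11.0000 16.0000 25.0000] v=[-2.0000 0.0000 0.0000 0.0000]
Step 1: x=[3.8400 10.8400 16.3200 24.7600] v=[-0.8000 -0.8000 1.6000 -1.2000]
Step 2: x=[3.9328 10.5584 16.8768 24.3248] v=[0.4640 -1.4080 2.7840 -2.1760]
Step 3: x=[4.2410 10.2522 17.5240 23.7738] v=[1.5411 -1.5309 3.2358 -2.7552]
Step 4: x=[4.6908 10.0469 18.0894 23.2028] v=[2.2492 -1.0267 2.8270 -2.8551]
Step 5: x=[5.1939 10.0565 18.4205 22.7027] v=[2.5153 0.0479 1.6554 -2.5005]
Step 6: x=[5.6705 10.3462 18.4250 22.3400] v=[2.3828 1.4485 0.0227 -1.8134]
Step 7: x=[6.0675 10.9081 18.0964 22.1441] v=[1.9849 2.8097 -1.6428 -0.9794]
Step 8: x=[6.3663 11.6579 17.5166 22.1044] v=[1.4941 3.7488 -2.8990 -0.1985]
Max displacement = 2.1600

Answer: 2.1600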